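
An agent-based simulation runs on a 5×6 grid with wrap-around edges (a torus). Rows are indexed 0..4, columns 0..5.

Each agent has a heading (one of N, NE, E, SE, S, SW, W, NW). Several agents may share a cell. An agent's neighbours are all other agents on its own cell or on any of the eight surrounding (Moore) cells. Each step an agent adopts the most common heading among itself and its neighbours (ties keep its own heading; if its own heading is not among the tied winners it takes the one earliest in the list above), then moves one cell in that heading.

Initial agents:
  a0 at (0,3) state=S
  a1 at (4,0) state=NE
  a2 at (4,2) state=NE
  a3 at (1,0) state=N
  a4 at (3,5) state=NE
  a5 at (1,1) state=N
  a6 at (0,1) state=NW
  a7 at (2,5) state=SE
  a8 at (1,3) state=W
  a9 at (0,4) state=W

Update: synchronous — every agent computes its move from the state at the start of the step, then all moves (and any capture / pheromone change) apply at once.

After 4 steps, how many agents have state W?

4

t=1: a0@(0,2):W a1@(3,1):NE a2@(3,3):NE a3@(0,0):N a4@(2,0):NE a5@(0,1):N a6@(4,1):N a7@(3,0):SE a8@(1,2):W a9@(0,3):W
t=2: a0@(0,1):W a1@(2,2):NE a2@(2,4):NE a3@(4,0):N a4@(1,1):NE a5@(4,1):N a6@(3,1):N a7@(2,1):NE a8@(1,1):W a9@(0,2):W
t=3: a0@(0,0):W a1@(1,3):NE a2@(1,5):NE a3@(3,0):N a4@(0,2):NE a5@(3,1):N a6@(2,1):N a7@(1,2):NE a8@(1,0):W a9@(0,1):W
t=4: a0@(0,5):W a1@(0,4):NE a2@(1,4):W a3@(2,0):N a4@(4,3):NE a5@(2,1):N a6@(1,1):N a7@(0,3):NE a8@(1,5):W a9@(0,0):W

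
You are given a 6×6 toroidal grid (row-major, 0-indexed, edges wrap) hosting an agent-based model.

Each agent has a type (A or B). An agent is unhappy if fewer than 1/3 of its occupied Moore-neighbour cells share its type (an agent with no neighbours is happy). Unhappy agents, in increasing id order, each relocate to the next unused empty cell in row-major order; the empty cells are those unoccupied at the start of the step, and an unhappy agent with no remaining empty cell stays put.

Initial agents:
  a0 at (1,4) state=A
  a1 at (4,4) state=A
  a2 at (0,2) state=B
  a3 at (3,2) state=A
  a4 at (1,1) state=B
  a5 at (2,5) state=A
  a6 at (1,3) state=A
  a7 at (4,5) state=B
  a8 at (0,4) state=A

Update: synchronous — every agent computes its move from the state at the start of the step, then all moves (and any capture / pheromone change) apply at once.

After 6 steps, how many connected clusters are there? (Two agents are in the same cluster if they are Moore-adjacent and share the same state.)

t=1: a0@(1,4):A a1@(0,0):A a2@(0,2):B a3@(3,2):A a4@(1,1):B a5@(2,5):A a6@(1,3):A a7@(0,1):B a8@(0,4):A
t=2: a0@(1,4):A a1@(0,3):A a2@(0,2):B a3@(3,2):A a4@(1,1):B a5@(2,5):A a6@(1,3):A a7@(0,1):B a8@(0,4):A
t=3: (unchanged — steady state)

3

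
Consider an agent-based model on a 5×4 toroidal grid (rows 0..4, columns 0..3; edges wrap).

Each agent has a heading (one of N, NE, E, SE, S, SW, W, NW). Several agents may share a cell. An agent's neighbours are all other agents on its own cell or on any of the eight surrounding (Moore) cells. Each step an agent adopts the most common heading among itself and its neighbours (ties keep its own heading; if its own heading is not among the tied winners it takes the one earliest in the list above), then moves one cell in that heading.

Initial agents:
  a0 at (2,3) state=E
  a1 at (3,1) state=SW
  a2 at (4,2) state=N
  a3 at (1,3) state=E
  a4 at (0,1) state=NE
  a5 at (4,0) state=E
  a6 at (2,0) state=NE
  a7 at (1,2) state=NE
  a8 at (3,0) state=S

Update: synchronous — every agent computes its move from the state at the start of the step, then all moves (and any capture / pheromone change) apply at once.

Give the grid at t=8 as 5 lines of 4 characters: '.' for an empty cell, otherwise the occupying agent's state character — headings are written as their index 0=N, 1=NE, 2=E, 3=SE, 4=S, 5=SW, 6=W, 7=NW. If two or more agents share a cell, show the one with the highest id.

....
...2
2..2
222.
2..2

t=1: a0@(2,0):E a1@(4,0):SW a2@(3,2):N a3@(1,0):E a4@(4,2):NE a5@(4,1):E a6@(2,1):E a7@(0,3):NE a8@(3,1):E
t=2: a0@(2,1):E a1@(4,1):E a2@(3,3):E a3@(1,1):E a4@(3,3):NE a5@(4,2):E a6@(2,2):E a7@(4,0):NE a8@(3,2):E
t=3: a0@(2,2):E a1@(4,2):E a2@(3,0):E a3@(1,2):E a4@(3,0):E a5@(4,3):E a6@(2,3):E a7@(3,1):NE a8@(3,3):E
t=4: a0@(2,3):E a1@(4,3):E a2@(3,1):E a3@(1,3):E a4@(3,1):E a5@(4,0):E a6@(2,0):E a7@(3,2):E a8@(3,0):E
t=5: a0@(2,0):E a1@(4,0):E a2@(3,2):E a3@(1,0):E a4@(3,2):E a5@(4,1):E a6@(2,1):E a7@(3,3):E a8@(3,1):E
t=6: a0@(2,1):E a1@(4,1):E a2@(3,3):E a3@(1,1):E a4@(3,3):E a5@(4,2):E a6@(2,2):E a7@(3,0):E a8@(3,2):E
t=7: a0@(2,2):E a1@(4,2):E a2@(3,0):E a3@(1,2):E a4@(3,0):E a5@(4,3):E a6@(2,3):E a7@(3,1):E a8@(3,3):E
t=8: a0@(2,3):E a1@(4,3):E a2@(3,1):E a3@(1,3):E a4@(3,1):E a5@(4,0):E a6@(2,0):E a7@(3,2):E a8@(3,0):E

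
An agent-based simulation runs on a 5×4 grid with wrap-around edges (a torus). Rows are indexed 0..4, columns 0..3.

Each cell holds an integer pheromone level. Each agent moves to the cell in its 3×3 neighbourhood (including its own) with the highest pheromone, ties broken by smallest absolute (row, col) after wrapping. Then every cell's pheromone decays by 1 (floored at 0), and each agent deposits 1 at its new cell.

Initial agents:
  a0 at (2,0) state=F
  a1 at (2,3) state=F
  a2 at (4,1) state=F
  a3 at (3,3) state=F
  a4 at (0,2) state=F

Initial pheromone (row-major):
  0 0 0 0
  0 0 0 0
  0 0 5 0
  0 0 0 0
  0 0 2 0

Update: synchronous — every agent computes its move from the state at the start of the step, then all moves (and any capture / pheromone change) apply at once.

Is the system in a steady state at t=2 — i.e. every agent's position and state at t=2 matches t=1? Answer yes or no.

t=1: a0@(1,0) a1@(2,2) a2@(4,2) a3@(2,2) a4@(4,2) | pheromone: 0 0 0 0 / 1 0 0 0 / 0 0 6 0 / 0 0 0 0 / 0 0 3 0
t=2: a0@(1,0) a1@(2,2) a2@(4,2) a3@(2,2) a4@(4,2) | pheromone: 0 0 0 0 / 1 0 0 0 / 0 0 7 0 / 0 0 0 0 / 0 0 4 0

yes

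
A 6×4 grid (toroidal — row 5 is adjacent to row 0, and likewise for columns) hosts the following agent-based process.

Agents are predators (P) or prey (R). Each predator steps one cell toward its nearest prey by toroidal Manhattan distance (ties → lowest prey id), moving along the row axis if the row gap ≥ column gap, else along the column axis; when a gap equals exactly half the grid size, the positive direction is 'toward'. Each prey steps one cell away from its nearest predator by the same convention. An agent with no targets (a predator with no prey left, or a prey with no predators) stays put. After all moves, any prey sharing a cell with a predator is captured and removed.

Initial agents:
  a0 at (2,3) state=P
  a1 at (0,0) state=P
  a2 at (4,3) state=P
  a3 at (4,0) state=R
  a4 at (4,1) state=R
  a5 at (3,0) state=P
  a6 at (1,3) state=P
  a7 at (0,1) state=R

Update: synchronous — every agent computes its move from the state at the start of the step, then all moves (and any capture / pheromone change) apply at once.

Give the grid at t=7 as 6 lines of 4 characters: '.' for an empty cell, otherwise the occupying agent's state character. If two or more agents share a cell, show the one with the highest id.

t=1: a0@(3,3):P a1@(0,1):P a2@(4,0):P a3@(4,1):R a5@(4,0):P a6@(1,0):P a7@(0,2):R
t=2: a0@(3,0):P a1@(0,2):P a2@(4,1):P a3@(4,2):R a5@(4,1):P a6@(1,1):P a7@(0,3):R
t=3: a0@(3,1):P a1@(0,3):P a2@(4,2):P a3@(4,3):R a5@(4,2):P a6@(1,2):P a7@(0,0):R
t=4: a0@(3,2):P a1@(0,0):P a2@(4,3):P a3@(4,0):R a5@(4,3):P a6@(1,3):P a7@(0,1):R
t=5: a0@(3,3):P a1@(0,1):P a2@(4,0):P a3@(4,1):R a5@(4,0):P a6@(1,0):P a7@(0,2):R
t=6: a0@(3,0):P a1@(0,2):P a2@(4,1):P a3@(4,2):R a5@(4,1):P a6@(1,1):P a7@(0,3):R
t=7: a0@(3,1):P a1@(0,3):P a2@(4,2):P a3@(4,3):R a5@(4,2):P a6@(1,2):P a7@(0,0):R

R..P
..P.
....
.P..
..PR
....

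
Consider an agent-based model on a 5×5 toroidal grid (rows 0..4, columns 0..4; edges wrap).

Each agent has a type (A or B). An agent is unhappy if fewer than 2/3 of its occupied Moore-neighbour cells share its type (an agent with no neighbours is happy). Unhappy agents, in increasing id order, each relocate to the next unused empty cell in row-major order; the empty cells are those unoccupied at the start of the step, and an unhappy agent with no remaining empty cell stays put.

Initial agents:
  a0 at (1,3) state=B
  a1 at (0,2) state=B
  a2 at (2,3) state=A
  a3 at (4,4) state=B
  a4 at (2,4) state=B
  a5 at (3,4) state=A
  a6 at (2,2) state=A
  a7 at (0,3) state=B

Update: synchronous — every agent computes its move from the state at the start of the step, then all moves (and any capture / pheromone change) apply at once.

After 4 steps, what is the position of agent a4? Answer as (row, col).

t=1: a0@(0,0):B a1@(0,2):B a2@(0,1):A a3@(0,4):B a4@(1,0):B a5@(1,1):A a6@(1,2):A a7@(0,3):B
t=2: a0@(1,3):B a1@(1,4):B a2@(2,0):A a3@(0,4):B a4@(2,1):B a5@(2,2):A a6@(2,3):A a7@(0,3):B
t=3: a0@(0,0):B a1@(0,1):B a2@(0,2):A a3@(0,4):B a4@(1,0):B a5@(1,1):A a6@(1,2):A a7@(0,3):B
t=4: a0@(0,0):B a1@(1,3):B a2@(1,4):A a3@(0,4):B a4@(1,0):B a5@(2,0):A a6@(2,1):A a7@(2,2):B

(1, 0)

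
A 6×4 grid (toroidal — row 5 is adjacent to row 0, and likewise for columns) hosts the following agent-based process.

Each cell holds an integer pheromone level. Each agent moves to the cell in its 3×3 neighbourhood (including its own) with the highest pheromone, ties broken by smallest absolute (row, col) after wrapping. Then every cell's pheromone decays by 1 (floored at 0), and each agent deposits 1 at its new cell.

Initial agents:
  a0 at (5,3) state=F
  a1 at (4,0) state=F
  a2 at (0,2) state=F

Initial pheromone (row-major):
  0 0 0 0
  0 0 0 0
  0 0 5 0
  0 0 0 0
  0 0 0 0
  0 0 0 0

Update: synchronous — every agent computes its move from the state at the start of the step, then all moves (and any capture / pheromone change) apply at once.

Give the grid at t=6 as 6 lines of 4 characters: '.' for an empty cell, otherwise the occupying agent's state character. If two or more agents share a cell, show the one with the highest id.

F...
....
....
F...
....
....

t=1: a0@(0,0) a1@(3,0) a2@(0,1) | pheromone: 1 1 0 0 / 0 0 0 0 / 0 0 4 0 / 1 0 0 0 / 0 0 0 0 / 0 0 0 0
t=2: a0@(0,0) a1@(3,0) a2@(0,0) | pheromone: 2 0 0 0 / 0 0 0 0 / 0 0 3 0 / 1 0 0 0 / 0 0 0 0 / 0 0 0 0
t=3: a0@(0,0) a1@(3,0) a2@(0,0) | pheromone: 3 0 0 0 / 0 0 0 0 / 0 0 2 0 / 1 0 0 0 / 0 0 0 0 / 0 0 0 0
t=4: a0@(0,0) a1@(3,0) a2@(0,0) | pheromone: 4 0 0 0 / 0 0 0 0 / 0 0 1 0 / 1 0 0 0 / 0 0 0 0 / 0 0 0 0
t=5: a0@(0,0) a1@(3,0) a2@(0,0) | pheromone: 5 0 0 0 / 0 0 0 0 / 0 0 0 0 / 1 0 0 0 / 0 0 0 0 / 0 0 0 0
t=6: a0@(0,0) a1@(3,0) a2@(0,0) | pheromone: 6 0 0 0 / 0 0 0 0 / 0 0 0 0 / 1 0 0 0 / 0 0 0 0 / 0 0 0 0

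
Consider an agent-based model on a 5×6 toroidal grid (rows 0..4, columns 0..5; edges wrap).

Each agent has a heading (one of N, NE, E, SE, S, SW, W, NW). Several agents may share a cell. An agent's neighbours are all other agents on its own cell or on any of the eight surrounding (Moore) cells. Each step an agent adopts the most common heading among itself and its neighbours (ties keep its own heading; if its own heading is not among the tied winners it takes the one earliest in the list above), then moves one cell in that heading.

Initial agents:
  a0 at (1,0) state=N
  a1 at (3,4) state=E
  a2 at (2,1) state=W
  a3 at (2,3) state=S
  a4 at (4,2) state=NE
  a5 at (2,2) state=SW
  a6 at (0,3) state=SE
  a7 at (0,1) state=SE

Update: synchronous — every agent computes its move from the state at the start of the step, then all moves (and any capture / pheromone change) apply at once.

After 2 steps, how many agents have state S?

t=1: a0@(0,0):N a1@(3,5):E a2@(2,0):W a3@(3,3):S a4@(0,3):SE a5@(3,1):SW a6@(1,4):SE a7@(1,2):SE
t=2: a0@(4,0):N a1@(3,0):E a2@(2,5):W a3@(4,3):S a4@(1,4):SE a5@(4,0):SW a6@(2,5):SE a7@(2,3):SE

1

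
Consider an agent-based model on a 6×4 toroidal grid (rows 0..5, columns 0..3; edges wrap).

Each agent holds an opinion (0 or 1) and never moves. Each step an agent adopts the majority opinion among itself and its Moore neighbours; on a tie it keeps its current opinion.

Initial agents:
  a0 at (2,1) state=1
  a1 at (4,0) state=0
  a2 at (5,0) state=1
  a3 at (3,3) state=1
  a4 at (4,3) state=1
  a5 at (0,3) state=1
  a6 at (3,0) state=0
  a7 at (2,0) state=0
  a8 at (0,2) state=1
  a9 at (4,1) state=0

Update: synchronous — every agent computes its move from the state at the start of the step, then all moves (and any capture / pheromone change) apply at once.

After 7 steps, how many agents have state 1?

t=1: a0@(2,1):0 a1@(4,0):0 a2@(5,0):1 a3@(3,3):0 a4@(4,3):1 a5@(0,3):1 a6@(3,0):0 a7@(2,0):0 a8@(0,2):1 a9@(4,1):0
t=2: a0@(2,1):0 a1@(4,0):0 a2@(5,0):1 a3@(3,3):0 a4@(4,3):0 a5@(0,3):1 a6@(3,0):0 a7@(2,0):0 a8@(0,2):1 a9@(4,1):0
t=3: a0@(2,1):0 a1@(4,0):0 a2@(5,0):0 a3@(3,3):0 a4@(4,3):0 a5@(0,3):1 a6@(3,0):0 a7@(2,0):0 a8@(0,2):1 a9@(4,1):0
t=4: (unchanged — steady state)

2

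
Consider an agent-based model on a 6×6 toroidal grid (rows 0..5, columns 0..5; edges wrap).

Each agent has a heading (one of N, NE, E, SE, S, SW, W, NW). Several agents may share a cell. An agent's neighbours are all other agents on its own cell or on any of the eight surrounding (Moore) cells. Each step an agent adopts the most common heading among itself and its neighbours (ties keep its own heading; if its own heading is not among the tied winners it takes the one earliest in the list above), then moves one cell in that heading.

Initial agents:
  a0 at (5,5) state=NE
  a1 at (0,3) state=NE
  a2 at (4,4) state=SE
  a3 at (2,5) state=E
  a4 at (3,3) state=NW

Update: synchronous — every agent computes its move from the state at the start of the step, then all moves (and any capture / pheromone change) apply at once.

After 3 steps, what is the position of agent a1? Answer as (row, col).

(3, 0)

t=1: a0@(4,0):NE a1@(5,4):NE a2@(5,5):SE a3@(2,0):E a4@(2,2):NW
t=2: a0@(3,1):NE a1@(4,5):NE a2@(4,0):NE a3@(2,1):E a4@(1,1):NW
t=3: a0@(2,2):NE a1@(3,0):NE a2@(3,1):NE a3@(2,2):E a4@(0,0):NW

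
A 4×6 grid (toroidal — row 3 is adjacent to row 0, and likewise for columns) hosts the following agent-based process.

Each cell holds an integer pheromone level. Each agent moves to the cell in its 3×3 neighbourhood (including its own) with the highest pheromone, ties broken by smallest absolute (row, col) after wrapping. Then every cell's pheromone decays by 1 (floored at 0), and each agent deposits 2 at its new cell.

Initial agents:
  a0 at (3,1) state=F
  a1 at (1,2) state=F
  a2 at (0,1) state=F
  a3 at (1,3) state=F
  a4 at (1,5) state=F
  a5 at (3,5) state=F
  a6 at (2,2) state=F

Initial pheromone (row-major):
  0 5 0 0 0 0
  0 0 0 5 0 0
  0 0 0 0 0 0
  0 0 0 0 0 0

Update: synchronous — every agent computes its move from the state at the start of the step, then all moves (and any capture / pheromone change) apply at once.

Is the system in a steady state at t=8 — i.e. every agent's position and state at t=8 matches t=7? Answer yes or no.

yes

t=1: a0@(0,1) a1@(0,1) a2@(0,1) a3@(1,3) a4@(0,0) a5@(0,0) a6@(1,3) | pheromone: 4 10 0 0 0 0 / 0 0 0 8 0 0 / 0 0 0 0 0 0 / 0 0 0 0 0 0
t=2: a0@(0,1) a1@(0,1) a2@(0,1) a3@(1,3) a4@(0,1) a5@(0,1) a6@(1,3) | pheromone: 3 19 0 0 0 0 / 0 0 0 11 0 0 / 0 0 0 0 0 0 / 0 0 0 0 0 0
t=3: a0@(0,1) a1@(0,1) a2@(0,1) a3@(1,3) a4@(0,1) a5@(0,1) a6@(1,3) | pheromone: 2 28 0 0 0 0 / 0 0 0 14 0 0 / 0 0 0 0 0 0 / 0 0 0 0 0 0
t=4: a0@(0,1) a1@(0,1) a2@(0,1) a3@(1,3) a4@(0,1) a5@(0,1) a6@(1,3) | pheromone: 1 37 0 0 0 0 / 0 0 0 17 0 0 / 0 0 0 0 0 0 / 0 0 0 0 0 0
t=5: a0@(0,1) a1@(0,1) a2@(0,1) a3@(1,3) a4@(0,1) a5@(0,1) a6@(1,3) | pheromone: 0 46 0 0 0 0 / 0 0 0 20 0 0 / 0 0 0 0 0 0 / 0 0 0 0 0 0
t=6: a0@(0,1) a1@(0,1) a2@(0,1) a3@(1,3) a4@(0,1) a5@(0,1) a6@(1,3) | pheromone: 0 55 0 0 0 0 / 0 0 0 23 0 0 / 0 0 0 0 0 0 / 0 0 0 0 0 0
t=7: a0@(0,1) a1@(0,1) a2@(0,1) a3@(1,3) a4@(0,1) a5@(0,1) a6@(1,3) | pheromone: 0 64 0 0 0 0 / 0 0 0 26 0 0 / 0 0 0 0 0 0 / 0 0 0 0 0 0
t=8: a0@(0,1) a1@(0,1) a2@(0,1) a3@(1,3) a4@(0,1) a5@(0,1) a6@(1,3) | pheromone: 0 73 0 0 0 0 / 0 0 0 29 0 0 / 0 0 0 0 0 0 / 0 0 0 0 0 0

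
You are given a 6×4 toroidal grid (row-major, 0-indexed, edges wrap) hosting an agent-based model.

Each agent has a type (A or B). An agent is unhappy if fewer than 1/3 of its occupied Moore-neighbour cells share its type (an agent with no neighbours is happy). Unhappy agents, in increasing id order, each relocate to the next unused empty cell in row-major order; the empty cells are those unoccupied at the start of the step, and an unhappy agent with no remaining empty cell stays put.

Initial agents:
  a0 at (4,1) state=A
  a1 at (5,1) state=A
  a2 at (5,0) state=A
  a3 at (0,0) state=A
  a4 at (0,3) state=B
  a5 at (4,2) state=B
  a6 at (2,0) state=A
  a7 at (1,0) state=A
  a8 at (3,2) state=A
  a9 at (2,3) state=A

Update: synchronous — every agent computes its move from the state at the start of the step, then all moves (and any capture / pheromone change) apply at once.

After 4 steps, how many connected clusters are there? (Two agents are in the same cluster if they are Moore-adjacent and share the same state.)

2

t=1: a0@(4,1):A a1@(5,1):A a2@(5,0):A a3@(0,0):A a4@(0,1):B a5@(0,2):B a6@(2,0):A a7@(1,0):A a8@(3,2):A a9@(2,3):A
t=2: a0@(4,1):A a1@(5,1):A a2@(5,0):A a3@(0,0):A a4@(0,3):B a5@(0,2):B a6@(2,0):A a7@(1,0):A a8@(3,2):A a9@(2,3):A
t=3: a0@(4,1):A a1@(5,1):A a2@(5,0):A a3@(0,0):A a4@(0,1):B a5@(0,2):B a6@(2,0):A a7@(1,0):A a8@(3,2):A a9@(2,3):A
t=4: a0@(4,1):A a1@(5,1):A a2@(5,0):A a3@(0,0):A a4@(0,3):B a5@(0,2):B a6@(2,0):A a7@(1,0):A a8@(3,2):A a9@(2,3):A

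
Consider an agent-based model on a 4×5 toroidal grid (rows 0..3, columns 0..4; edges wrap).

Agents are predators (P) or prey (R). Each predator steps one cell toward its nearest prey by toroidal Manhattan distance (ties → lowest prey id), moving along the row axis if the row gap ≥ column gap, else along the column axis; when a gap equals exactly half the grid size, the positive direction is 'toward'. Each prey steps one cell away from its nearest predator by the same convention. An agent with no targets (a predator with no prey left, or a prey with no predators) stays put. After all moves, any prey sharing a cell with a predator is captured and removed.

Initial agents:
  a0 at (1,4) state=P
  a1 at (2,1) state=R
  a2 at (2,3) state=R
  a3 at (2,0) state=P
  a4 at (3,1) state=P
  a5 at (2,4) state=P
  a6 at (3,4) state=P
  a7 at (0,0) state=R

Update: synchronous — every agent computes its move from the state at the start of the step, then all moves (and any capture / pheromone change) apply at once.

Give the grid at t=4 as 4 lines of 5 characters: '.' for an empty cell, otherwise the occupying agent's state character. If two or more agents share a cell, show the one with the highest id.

t=1: a0@(2,4):P a1@(2,2):R a2@(2,2):R a3@(2,1):P a4@(2,1):P a5@(2,3):P a6@(2,4):P a7@(3,0):R
t=2: a0@(2,3):P a3@(2,2):P a4@(2,2):P a5@(2,2):P a6@(2,3):P a7@(0,0):R
t=3: a0@(3,3):P a3@(3,2):P a4@(3,2):P a5@(3,2):P a6@(3,3):P a7@(3,0):R
t=4: a0@(3,4):P a3@(3,1):P a4@(3,1):P a5@(3,1):P a6@(3,4):P

.....
.....
.....
.P..P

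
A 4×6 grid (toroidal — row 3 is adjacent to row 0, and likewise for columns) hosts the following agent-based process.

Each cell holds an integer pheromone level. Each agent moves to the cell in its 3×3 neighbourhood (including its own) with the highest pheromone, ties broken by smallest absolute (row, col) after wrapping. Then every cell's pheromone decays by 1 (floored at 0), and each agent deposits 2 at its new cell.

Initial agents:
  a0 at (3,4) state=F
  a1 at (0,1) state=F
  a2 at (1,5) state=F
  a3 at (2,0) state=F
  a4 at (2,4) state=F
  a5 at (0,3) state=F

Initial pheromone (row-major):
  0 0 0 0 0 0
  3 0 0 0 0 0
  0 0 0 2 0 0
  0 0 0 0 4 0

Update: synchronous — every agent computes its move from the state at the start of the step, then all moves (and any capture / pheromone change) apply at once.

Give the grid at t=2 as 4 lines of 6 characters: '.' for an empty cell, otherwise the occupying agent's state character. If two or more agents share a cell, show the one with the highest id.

t=1: a0@(3,4) a1@(1,0) a2@(1,0) a3@(1,0) a4@(3,4) a5@(3,4) | pheromone: 0 0 0 0 0 0 / 8 0 0 0 0 0 / 0 0 0 1 0 0 / 0 0 0 0 9 0
t=2: a0@(3,4) a1@(1,0) a2@(1,0) a3@(1,0) a4@(3,4) a5@(3,4) | pheromone: 0 0 0 0 0 0 / 13 0 0 0 0 0 / 0 0 0 0 0 0 / 0 0 0 0 14 0

......
F.....
......
....F.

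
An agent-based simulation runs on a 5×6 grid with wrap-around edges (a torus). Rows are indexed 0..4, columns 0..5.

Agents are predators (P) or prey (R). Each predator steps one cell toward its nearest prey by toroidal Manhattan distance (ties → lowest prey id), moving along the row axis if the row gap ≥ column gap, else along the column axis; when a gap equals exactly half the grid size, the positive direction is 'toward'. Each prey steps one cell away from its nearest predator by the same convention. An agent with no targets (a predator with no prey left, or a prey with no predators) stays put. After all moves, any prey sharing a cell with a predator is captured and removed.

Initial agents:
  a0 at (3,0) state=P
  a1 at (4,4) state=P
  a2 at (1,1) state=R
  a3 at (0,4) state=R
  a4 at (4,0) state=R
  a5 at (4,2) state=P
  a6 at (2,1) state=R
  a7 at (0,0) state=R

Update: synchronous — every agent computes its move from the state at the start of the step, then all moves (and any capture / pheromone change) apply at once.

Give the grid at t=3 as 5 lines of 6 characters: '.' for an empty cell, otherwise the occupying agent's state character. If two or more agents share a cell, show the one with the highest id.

......
PP....
RR..P.
RR..R.
......

t=1: a0@(4,0):P a1@(0,4):P a2@(0,1):R a3@(1,4):R a4@(0,0):R a5@(4,1):P a6@(1,1):R a7@(1,0):R
t=2: a0@(0,0):P a1@(1,4):P a2@(1,1):R a3@(2,4):R a4@(1,0):R a5@(0,1):P a6@(2,1):R a7@(2,0):R
t=3: a0@(1,0):P a1@(2,4):P a2@(2,1):R a3@(3,4):R a4@(2,0):R a5@(1,1):P a6@(3,1):R a7@(3,0):R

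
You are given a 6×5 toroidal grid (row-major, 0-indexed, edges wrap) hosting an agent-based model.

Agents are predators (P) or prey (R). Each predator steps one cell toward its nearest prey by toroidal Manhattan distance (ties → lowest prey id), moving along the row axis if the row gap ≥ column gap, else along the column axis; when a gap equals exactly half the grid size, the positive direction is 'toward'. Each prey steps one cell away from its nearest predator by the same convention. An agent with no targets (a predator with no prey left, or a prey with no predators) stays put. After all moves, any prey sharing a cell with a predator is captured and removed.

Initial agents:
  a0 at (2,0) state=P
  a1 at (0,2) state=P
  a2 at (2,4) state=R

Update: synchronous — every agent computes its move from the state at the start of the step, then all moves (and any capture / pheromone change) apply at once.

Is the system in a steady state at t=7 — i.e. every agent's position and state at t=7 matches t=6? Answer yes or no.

t=1: a0@(2,4):P a1@(1,2):P a2@(2,3):R
t=2: a0@(2,3):P a1@(2,2):P
t=3: (unchanged — steady state)

yes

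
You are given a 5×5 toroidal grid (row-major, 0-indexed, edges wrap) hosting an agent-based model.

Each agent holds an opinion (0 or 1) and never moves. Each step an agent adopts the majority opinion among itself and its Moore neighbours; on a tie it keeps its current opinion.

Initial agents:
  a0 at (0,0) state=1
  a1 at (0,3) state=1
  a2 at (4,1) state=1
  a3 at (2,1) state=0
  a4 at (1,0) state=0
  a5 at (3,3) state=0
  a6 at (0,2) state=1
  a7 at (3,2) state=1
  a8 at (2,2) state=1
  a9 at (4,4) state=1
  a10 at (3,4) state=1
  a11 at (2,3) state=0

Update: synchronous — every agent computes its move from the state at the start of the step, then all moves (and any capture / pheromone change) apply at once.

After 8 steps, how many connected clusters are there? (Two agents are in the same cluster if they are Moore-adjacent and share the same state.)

2

t=1: a0@(0,0):1 a1@(0,3):1 a2@(4,1):1 a3@(2,1):0 a4@(1,0):0 a5@(3,3):1 a6@(0,2):1 a7@(3,2):1 a8@(2,2):0 a9@(4,4):1 a10@(3,4):1 a11@(2,3):1
t=2: a0@(0,0):1 a1@(0,3):1 a2@(4,1):1 a3@(2,1):0 a4@(1,0):0 a5@(3,3):1 a6@(0,2):1 a7@(3,2):1 a8@(2,2):1 a9@(4,4):1 a10@(3,4):1 a11@(2,3):1
t=3: (unchanged — steady state)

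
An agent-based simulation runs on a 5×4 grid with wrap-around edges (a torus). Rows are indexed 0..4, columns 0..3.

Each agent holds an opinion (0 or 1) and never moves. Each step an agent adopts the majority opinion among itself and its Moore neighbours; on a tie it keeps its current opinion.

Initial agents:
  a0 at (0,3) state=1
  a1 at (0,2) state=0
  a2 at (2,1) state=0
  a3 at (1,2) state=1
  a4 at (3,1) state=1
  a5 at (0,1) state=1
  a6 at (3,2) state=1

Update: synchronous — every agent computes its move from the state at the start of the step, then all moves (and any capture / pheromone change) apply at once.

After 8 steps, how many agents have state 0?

t=1: a0@(0,3):1 a1@(0,2):1 a2@(2,1):1 a3@(1,2):1 a4@(3,1):1 a5@(0,1):1 a6@(3,2):1
t=2: (unchanged — steady state)

0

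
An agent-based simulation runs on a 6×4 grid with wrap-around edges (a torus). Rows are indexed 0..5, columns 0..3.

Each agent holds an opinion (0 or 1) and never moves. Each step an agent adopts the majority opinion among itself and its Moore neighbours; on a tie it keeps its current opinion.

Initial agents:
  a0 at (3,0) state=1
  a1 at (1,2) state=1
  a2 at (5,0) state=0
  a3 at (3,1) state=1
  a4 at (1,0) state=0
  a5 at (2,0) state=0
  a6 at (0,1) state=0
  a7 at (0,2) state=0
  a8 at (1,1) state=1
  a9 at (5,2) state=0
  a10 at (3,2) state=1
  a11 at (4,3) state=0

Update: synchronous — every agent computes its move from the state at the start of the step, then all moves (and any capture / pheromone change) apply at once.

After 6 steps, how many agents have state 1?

4

t=1: a0@(3,0):1 a1@(1,2):1 a2@(5,0):0 a3@(3,1):1 a4@(1,0):0 a5@(2,0):1 a6@(0,1):0 a7@(0,2):0 a8@(1,1):0 a9@(5,2):0 a10@(3,2):1 a11@(4,3):0
t=2: a0@(3,0):1 a1@(1,2):0 a2@(5,0):0 a3@(3,1):1 a4@(1,0):0 a5@(2,0):1 a6@(0,1):0 a7@(0,2):0 a8@(1,1):0 a9@(5,2):0 a10@(3,2):1 a11@(4,3):0
t=3: (unchanged — steady state)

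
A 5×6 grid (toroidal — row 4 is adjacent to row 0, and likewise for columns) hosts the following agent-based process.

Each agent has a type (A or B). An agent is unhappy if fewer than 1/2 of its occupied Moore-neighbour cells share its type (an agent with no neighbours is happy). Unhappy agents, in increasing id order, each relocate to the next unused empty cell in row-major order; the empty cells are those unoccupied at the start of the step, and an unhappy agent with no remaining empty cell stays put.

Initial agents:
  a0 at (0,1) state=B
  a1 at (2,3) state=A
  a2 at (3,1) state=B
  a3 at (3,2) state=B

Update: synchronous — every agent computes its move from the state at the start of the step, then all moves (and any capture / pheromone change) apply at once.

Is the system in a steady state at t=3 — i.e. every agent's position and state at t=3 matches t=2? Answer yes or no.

no

t=1: a0@(0,1):B a1@(0,0):A a2@(3,1):B a3@(3,2):B
t=2: a0@(0,2):B a1@(0,3):A a2@(3,1):B a3@(3,2):B
t=3: a0@(0,0):B a1@(0,1):A a2@(3,1):B a3@(3,2):B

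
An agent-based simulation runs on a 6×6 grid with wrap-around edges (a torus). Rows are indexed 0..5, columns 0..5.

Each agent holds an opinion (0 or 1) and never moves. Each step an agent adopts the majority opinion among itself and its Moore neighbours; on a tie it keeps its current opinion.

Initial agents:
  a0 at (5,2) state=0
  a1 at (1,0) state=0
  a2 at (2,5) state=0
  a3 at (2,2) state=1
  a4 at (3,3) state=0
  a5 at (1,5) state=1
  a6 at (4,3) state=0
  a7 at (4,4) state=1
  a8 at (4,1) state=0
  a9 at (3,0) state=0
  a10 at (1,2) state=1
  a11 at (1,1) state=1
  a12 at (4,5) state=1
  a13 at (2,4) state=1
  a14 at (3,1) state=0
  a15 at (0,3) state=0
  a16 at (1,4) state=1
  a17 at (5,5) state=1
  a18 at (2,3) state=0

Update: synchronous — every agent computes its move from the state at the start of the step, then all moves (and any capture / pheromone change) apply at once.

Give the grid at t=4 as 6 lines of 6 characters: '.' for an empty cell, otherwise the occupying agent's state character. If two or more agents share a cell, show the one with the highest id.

t=1: a0@(5,2):0 a1@(1,0):0 a2@(2,5):0 a3@(2,2):1 a4@(3,3):0 a5@(1,5):1 a6@(4,3):0 a7@(4,4):1 a8@(4,1):0 a9@(3,0):0 a10@(1,2):1 a11@(1,1):1 a12@(4,5):1 a13@(2,4):1 a14@(3,1):0 a15@(0,3):0 a16@(1,4):1 a17@(5,5):1 a18@(2,3):1
t=2: a0@(5,2):0 a1@(1,0):0 a2@(2,5):0 a3@(2,2):1 a4@(3,3):1 a5@(1,5):1 a6@(4,3):0 a7@(4,4):1 a8@(4,1):0 a9@(3,0):0 a10@(1,2):1 a11@(1,1):1 a12@(4,5):1 a13@(2,4):1 a14@(3,1):0 a15@(0,3):0 a16@(1,4):1 a17@(5,5):1 a18@(2,3):1
t=3: (unchanged — steady state)

...0..
011.11
..1110
00.1..
.0.011
..0..1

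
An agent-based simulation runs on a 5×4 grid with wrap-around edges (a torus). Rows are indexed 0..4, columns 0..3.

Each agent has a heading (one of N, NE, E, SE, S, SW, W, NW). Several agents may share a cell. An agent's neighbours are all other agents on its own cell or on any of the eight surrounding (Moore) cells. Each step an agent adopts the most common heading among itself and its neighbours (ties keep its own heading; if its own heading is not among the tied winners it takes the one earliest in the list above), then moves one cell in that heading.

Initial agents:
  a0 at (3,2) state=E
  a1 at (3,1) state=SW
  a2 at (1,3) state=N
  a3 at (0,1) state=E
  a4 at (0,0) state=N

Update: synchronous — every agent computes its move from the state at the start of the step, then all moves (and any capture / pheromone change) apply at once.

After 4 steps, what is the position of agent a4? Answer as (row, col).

(1, 0)

t=1: a0@(3,3):E a1@(4,0):SW a2@(0,3):N a3@(0,2):E a4@(4,0):N
t=2: a0@(3,0):E a1@(3,0):N a2@(4,3):N a3@(0,3):E a4@(3,0):N
t=3: a0@(2,0):N a1@(2,0):N a2@(3,3):N a3@(0,0):E a4@(2,0):N
t=4: a0@(1,0):N a1@(1,0):N a2@(2,3):N a3@(0,1):E a4@(1,0):N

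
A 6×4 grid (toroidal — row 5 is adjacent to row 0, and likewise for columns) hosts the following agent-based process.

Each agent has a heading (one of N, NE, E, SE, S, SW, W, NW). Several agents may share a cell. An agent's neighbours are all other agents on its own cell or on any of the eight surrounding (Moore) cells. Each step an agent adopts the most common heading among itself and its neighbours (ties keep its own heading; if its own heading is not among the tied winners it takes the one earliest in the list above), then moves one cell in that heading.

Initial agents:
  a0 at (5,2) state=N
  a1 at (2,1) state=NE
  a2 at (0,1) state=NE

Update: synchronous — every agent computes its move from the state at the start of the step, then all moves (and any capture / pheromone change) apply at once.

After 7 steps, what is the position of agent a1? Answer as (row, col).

(1, 0)

t=1: a0@(4,2):N a1@(1,2):NE a2@(5,2):NE
t=2: a0@(3,2):N a1@(0,3):NE a2@(4,3):NE
t=3: a0@(2,2):N a1@(5,0):NE a2@(3,0):NE
t=4: a0@(1,2):N a1@(4,1):NE a2@(2,1):NE
t=5: a0@(0,2):N a1@(3,2):NE a2@(1,2):NE
t=6: a0@(5,2):N a1@(2,3):NE a2@(0,3):NE
t=7: a0@(4,2):N a1@(1,0):NE a2@(5,0):NE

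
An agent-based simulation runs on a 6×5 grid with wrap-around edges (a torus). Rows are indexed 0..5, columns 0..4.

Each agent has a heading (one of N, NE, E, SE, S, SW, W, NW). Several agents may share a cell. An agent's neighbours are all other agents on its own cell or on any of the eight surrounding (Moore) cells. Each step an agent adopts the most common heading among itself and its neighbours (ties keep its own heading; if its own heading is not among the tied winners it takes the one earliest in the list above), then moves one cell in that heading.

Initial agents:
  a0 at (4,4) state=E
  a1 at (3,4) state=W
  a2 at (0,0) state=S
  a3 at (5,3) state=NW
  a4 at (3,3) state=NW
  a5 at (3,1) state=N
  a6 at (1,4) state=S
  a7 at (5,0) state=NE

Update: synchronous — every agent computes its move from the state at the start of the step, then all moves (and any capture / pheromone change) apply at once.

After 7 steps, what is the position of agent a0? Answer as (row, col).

(3, 2)

t=1: a0@(3,3):NW a1@(3,3):W a2@(1,0):S a3@(4,2):NW a4@(2,2):NW a5@(2,1):N a6@(2,4):S a7@(4,1):NE
t=2: a0@(2,2):NW a1@(2,2):NW a2@(2,0):S a3@(3,1):NW a4@(1,1):NW a5@(1,1):N a6@(3,4):S a7@(3,2):NE
t=3: a0@(1,1):NW a1@(1,1):NW a2@(3,0):S a3@(2,0):NW a4@(0,0):NW a5@(0,0):NW a6@(4,4):S a7@(2,1):NW
t=4: a0@(0,0):NW a1@(0,0):NW a2@(4,0):S a3@(1,4):NW a4@(5,4):NW a5@(5,4):NW a6@(5,4):S a7@(1,0):NW
t=5: a0@(5,4):NW a1@(5,4):NW a2@(5,0):S a3@(0,3):NW a4@(4,3):NW a5@(4,3):NW a6@(4,3):NW a7@(0,4):NW
t=6: a0@(4,3):NW a1@(4,3):NW a2@(4,4):NW a3@(5,2):NW a4@(3,2):NW a5@(3,2):NW a6@(3,2):NW a7@(5,3):NW
t=7: a0@(3,2):NW a1@(3,2):NW a2@(3,3):NW a3@(4,1):NW a4@(2,1):NW a5@(2,1):NW a6@(2,1):NW a7@(4,2):NW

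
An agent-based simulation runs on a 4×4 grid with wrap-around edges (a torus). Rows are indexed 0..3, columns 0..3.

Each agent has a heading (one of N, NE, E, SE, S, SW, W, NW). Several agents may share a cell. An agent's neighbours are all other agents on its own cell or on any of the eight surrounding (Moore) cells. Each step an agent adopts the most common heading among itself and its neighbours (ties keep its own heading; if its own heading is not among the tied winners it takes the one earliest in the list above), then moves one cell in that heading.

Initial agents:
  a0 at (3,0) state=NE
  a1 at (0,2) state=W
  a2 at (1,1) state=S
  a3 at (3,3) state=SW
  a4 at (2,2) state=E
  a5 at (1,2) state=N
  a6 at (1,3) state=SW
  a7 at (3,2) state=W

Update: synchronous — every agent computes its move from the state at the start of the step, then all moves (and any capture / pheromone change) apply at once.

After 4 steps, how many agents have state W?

8

t=1: a0@(2,1):NE a1@(0,1):W a2@(2,1):S a3@(3,2):W a4@(3,1):SW a5@(0,2):N a6@(2,2):SW a7@(3,1):W
t=2: a0@(3,0):SW a1@(0,0):W a2@(3,0):SW a3@(3,1):W a4@(3,0):W a5@(0,1):W a6@(3,1):SW a7@(3,0):W
t=3: a0@(3,3):W a1@(0,3):W a2@(3,3):W a3@(3,0):W a4@(3,3):W a5@(0,0):W a6@(3,0):W a7@(3,3):W
t=4: a0@(3,2):W a1@(0,2):W a2@(3,2):W a3@(3,3):W a4@(3,2):W a5@(0,3):W a6@(3,3):W a7@(3,2):W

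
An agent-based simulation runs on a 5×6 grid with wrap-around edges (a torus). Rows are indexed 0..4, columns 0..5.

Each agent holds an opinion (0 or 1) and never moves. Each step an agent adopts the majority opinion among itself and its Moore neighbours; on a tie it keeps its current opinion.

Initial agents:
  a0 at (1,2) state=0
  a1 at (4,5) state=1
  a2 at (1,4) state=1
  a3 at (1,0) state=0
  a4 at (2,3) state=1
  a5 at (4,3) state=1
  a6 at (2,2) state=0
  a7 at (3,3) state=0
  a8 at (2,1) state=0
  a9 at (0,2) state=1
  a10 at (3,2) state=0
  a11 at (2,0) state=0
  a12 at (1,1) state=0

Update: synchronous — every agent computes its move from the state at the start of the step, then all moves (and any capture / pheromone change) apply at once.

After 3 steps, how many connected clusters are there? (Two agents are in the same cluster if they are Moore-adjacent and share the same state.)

t=1: a0@(1,2):0 a1@(4,5):1 a2@(1,4):1 a3@(1,0):0 a4@(2,3):0 a5@(4,3):1 a6@(2,2):0 a7@(3,3):0 a8@(2,1):0 a9@(0,2):1 a10@(3,2):0 a11@(2,0):0 a12@(1,1):0
t=2: (unchanged — steady state)

4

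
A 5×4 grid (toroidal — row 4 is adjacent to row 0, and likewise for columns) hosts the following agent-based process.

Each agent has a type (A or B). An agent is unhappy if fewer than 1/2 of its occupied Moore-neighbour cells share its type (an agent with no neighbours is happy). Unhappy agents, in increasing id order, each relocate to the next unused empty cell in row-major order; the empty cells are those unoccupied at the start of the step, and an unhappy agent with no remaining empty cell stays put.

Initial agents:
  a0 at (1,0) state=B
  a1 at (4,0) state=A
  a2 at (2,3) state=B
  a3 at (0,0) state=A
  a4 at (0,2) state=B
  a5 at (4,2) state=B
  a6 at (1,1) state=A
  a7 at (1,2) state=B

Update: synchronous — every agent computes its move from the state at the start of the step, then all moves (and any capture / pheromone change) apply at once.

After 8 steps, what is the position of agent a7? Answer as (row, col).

(1, 2)

t=1: a0@(0,1):B a1@(4,0):A a2@(2,3):B a3@(0,0):A a4@(0,2):B a5@(4,2):B a6@(0,3):A a7@(1,2):B
t=2: a0@(0,1):B a1@(4,0):A a2@(2,3):B a3@(0,0):A a4@(0,2):B a5@(4,2):B a6@(1,0):A a7@(1,2):B
t=3: a0@(0,1):B a1@(4,0):A a2@(2,3):B a3@(0,0):A a4@(0,2):B a5@(4,2):B a6@(0,3):A a7@(1,2):B
t=4: a0@(0,1):B a1@(4,0):A a2@(2,3):B a3@(0,0):A a4@(0,2):B a5@(4,2):B a6@(1,0):A a7@(1,2):B
t=5: a0@(0,1):B a1@(4,0):A a2@(2,3):B a3@(0,0):A a4@(0,2):B a5@(4,2):B a6@(0,3):A a7@(1,2):B
t=6: a0@(0,1):B a1@(4,0):A a2@(2,3):B a3@(0,0):A a4@(0,2):B a5@(4,2):B a6@(1,0):A a7@(1,2):B
t=7: a0@(0,1):B a1@(4,0):A a2@(2,3):B a3@(0,0):A a4@(0,2):B a5@(4,2):B a6@(0,3):A a7@(1,2):B
t=8: a0@(0,1):B a1@(4,0):A a2@(2,3):B a3@(0,0):A a4@(0,2):B a5@(4,2):B a6@(1,0):A a7@(1,2):B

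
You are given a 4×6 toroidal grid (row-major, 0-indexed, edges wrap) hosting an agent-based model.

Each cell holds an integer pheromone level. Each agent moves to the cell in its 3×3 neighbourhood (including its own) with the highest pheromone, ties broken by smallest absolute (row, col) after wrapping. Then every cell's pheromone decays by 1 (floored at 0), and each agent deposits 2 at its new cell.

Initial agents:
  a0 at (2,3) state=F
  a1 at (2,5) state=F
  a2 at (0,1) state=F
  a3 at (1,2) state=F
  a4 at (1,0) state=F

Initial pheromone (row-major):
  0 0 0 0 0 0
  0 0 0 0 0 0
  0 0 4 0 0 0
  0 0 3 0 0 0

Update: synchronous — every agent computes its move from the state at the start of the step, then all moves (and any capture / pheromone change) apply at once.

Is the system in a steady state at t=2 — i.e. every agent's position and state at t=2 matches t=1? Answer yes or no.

no

t=1: a0@(2,2) a1@(1,0) a2@(3,2) a3@(2,2) a4@(0,0) | pheromone: 2 0 0 0 0 0 / 2 0 0 0 0 0 / 0 0 7 0 0 0 / 0 0 4 0 0 0
t=2: a0@(2,2) a1@(0,0) a2@(2,2) a3@(2,2) a4@(0,0) | pheromone: 5 0 0 0 0 0 / 1 0 0 0 0 0 / 0 0 12 0 0 0 / 0 0 3 0 0 0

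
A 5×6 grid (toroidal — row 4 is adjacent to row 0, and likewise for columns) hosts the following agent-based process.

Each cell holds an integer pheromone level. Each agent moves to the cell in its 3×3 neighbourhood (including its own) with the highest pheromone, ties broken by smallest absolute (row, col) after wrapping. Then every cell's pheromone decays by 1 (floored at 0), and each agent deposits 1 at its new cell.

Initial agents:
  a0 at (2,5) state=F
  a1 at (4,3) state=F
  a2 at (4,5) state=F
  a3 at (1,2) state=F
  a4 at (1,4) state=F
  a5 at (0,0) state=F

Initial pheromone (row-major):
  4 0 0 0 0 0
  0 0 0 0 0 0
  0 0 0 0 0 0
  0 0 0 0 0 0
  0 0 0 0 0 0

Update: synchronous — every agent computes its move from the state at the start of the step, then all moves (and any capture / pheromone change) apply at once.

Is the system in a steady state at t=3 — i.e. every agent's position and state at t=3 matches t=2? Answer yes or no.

no

t=1: a0@(1,0) a1@(0,2) a2@(0,0) a3@(0,1) a4@(0,3) a5@(0,0) | pheromone: 5 1 1 1 0 0 / 1 0 0 0 0 0 / 0 0 0 0 0 0 / 0 0 0 0 0 0 / 0 0 0 0 0 0
t=2: a0@(0,0) a1@(0,1) a2@(0,0) a3@(0,0) a4@(0,2) a5@(0,0) | pheromone: 8 1 1 0 0 0 / 0 0 0 0 0 0 / 0 0 0 0 0 0 / 0 0 0 0 0 0 / 0 0 0 0 0 0
t=3: a0@(0,0) a1@(0,0) a2@(0,0) a3@(0,0) a4@(0,1) a5@(0,0) | pheromone: 12 1 0 0 0 0 / 0 0 0 0 0 0 / 0 0 0 0 0 0 / 0 0 0 0 0 0 / 0 0 0 0 0 0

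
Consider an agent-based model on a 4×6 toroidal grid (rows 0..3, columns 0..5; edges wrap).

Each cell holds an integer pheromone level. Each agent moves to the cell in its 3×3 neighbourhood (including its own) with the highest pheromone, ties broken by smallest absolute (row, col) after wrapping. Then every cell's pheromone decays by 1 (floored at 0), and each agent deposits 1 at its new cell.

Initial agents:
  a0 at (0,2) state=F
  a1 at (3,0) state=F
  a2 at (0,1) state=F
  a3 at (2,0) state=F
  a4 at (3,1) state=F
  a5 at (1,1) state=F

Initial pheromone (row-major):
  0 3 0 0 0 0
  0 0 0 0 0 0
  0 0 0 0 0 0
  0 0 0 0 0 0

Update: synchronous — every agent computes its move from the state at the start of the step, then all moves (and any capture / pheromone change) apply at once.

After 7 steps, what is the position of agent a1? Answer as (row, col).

t=1: a0@(0,1) a1@(0,1) a2@(0,1) a3@(1,0) a4@(0,1) a5@(0,1) | pheromone: 0 7 0 0 0 0 / 1 0 0 0 0 0 / 0 0 0 0 0 0 / 0 0 0 0 0 0
t=2: a0@(0,1) a1@(0,1) a2@(0,1) a3@(0,1) a4@(0,1) a5@(0,1) | pheromone: 0 12 0 0 0 0 / 0 0 0 0 0 0 / 0 0 0 0 0 0 / 0 0 0 0 0 0
t=3: a0@(0,1) a1@(0,1) a2@(0,1) a3@(0,1) a4@(0,1) a5@(0,1) | pheromone: 0 17 0 0 0 0 / 0 0 0 0 0 0 / 0 0 0 0 0 0 / 0 0 0 0 0 0
t=4: a0@(0,1) a1@(0,1) a2@(0,1) a3@(0,1) a4@(0,1) a5@(0,1) | pheromone: 0 22 0 0 0 0 / 0 0 0 0 0 0 / 0 0 0 0 0 0 / 0 0 0 0 0 0
t=5: a0@(0,1) a1@(0,1) a2@(0,1) a3@(0,1) a4@(0,1) a5@(0,1) | pheromone: 0 27 0 0 0 0 / 0 0 0 0 0 0 / 0 0 0 0 0 0 / 0 0 0 0 0 0
t=6: a0@(0,1) a1@(0,1) a2@(0,1) a3@(0,1) a4@(0,1) a5@(0,1) | pheromone: 0 32 0 0 0 0 / 0 0 0 0 0 0 / 0 0 0 0 0 0 / 0 0 0 0 0 0
t=7: a0@(0,1) a1@(0,1) a2@(0,1) a3@(0,1) a4@(0,1) a5@(0,1) | pheromone: 0 37 0 0 0 0 / 0 0 0 0 0 0 / 0 0 0 0 0 0 / 0 0 0 0 0 0

(0, 1)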